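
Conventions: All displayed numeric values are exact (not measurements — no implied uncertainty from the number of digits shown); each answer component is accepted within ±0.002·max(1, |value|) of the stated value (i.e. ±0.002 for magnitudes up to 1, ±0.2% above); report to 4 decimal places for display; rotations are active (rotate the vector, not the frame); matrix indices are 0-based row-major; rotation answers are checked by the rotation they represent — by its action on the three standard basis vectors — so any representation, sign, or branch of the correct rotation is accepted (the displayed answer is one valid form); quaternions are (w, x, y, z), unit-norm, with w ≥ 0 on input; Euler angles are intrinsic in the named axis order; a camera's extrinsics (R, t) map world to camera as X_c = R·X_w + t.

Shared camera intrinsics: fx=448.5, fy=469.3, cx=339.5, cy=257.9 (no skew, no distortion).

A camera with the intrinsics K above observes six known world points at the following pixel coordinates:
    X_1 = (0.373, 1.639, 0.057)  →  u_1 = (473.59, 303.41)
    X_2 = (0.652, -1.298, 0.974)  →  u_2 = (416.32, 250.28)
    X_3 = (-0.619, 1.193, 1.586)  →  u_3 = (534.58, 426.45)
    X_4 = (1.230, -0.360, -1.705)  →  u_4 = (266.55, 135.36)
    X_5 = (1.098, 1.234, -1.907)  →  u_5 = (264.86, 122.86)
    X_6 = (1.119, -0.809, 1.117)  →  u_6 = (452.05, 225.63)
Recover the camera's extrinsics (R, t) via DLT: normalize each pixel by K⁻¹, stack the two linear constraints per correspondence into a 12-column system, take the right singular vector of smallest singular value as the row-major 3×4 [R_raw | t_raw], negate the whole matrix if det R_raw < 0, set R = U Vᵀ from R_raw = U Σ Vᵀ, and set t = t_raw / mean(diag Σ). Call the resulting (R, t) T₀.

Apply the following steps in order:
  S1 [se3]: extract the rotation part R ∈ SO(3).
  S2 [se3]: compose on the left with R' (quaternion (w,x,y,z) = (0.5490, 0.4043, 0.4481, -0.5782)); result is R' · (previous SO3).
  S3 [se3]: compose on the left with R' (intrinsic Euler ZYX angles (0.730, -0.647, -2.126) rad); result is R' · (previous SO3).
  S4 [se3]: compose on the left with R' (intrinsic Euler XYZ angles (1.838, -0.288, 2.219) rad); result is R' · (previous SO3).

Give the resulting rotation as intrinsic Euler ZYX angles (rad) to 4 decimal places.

rotation (euler_zyx) = (0.1635, -0.0744, 1.5223)

source (pnp_recover): camera pose = R=[0.3252 0.2923 0.8993; -0.9439 0.1584 0.2898; -0.0578 -0.9431 0.3274], t=(0.4400, 0.4299, 5.2001)
after S1 (rot_of_se3): [0.3252 0.2923 0.8993; -0.9439 0.1584 0.2898; -0.0578 -0.9431 0.3274]
after S2 (compose_so3): [-0.9655 0.1144 0.2339; -0.0372 0.8284 -0.5588; -0.2576 -0.5483 -0.7956]
after S3 (compose_so3): [-0.5164 0.8563 -0.0082; -0.7296 -0.4449 -0.5194; -0.4484 -0.2622 0.8545]
after S4 (compose_so3): [0.9839 -0.0812 0.1590; 0.1623 0.0358 -0.9861; 0.0743 0.9961 0.0484]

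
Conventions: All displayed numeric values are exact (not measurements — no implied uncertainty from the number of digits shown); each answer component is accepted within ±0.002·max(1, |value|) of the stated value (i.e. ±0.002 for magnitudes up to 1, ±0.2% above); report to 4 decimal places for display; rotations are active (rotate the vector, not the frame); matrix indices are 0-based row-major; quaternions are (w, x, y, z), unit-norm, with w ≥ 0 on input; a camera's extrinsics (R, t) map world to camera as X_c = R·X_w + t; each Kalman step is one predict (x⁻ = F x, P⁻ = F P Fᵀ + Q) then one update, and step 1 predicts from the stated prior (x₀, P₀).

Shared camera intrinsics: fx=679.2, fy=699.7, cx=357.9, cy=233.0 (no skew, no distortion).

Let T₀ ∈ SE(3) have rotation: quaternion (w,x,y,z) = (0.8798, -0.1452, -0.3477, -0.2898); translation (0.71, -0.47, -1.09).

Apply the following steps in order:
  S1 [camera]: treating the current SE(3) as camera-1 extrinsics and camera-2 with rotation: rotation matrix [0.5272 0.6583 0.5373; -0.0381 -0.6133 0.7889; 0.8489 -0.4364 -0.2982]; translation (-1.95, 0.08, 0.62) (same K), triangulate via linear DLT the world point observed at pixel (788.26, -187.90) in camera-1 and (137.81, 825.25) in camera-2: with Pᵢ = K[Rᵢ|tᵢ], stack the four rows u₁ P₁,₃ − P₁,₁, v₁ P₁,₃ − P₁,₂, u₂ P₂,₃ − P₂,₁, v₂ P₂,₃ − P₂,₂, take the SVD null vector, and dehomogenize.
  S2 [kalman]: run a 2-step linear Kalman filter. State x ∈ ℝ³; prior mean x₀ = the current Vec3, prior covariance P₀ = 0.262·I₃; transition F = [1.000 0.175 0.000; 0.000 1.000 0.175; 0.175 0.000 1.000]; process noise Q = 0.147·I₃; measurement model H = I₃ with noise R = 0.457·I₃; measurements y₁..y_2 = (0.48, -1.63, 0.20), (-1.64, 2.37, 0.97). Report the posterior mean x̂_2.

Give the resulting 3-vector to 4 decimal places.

result = (-0.2039, 0.5967, 1.0681)

after S1 (triangulate): (1.5407, -0.2717, 1.4830)
after S2 (kf_track): (-0.2039, 0.5967, 1.0681)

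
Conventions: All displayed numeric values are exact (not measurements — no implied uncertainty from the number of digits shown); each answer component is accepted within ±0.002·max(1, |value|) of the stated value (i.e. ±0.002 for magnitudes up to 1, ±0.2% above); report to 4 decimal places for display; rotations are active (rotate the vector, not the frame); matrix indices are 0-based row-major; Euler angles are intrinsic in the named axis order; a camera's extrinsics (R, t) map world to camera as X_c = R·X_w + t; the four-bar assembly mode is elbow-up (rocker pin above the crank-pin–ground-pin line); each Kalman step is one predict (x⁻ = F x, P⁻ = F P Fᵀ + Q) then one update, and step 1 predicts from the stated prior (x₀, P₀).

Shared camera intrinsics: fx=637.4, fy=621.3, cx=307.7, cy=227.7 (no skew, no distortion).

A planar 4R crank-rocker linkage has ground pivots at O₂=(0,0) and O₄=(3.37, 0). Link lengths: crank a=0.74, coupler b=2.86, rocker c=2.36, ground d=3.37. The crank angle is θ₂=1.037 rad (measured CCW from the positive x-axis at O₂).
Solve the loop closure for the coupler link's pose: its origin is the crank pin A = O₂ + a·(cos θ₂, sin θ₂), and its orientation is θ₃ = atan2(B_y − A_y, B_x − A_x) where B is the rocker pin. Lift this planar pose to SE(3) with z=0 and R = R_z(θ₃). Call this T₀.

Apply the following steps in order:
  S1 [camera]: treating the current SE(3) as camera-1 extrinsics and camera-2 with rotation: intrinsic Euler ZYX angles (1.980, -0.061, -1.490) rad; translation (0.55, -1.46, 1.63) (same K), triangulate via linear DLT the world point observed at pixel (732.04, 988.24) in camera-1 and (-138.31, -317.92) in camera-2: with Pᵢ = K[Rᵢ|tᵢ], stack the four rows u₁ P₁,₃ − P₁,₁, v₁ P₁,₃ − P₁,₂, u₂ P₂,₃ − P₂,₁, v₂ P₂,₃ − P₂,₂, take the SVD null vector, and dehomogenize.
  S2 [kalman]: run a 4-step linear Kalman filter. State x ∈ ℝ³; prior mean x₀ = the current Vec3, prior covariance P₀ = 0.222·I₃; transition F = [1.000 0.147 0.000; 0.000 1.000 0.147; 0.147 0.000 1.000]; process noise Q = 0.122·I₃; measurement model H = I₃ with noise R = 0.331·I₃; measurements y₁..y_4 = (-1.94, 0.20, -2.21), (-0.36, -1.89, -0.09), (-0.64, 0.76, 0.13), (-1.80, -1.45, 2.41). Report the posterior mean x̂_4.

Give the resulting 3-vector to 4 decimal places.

result = (-1.1039, -0.6789, 0.8848)

source (fourbar_fk): coupler pose = R=[0.8210 -0.5710 0.0000; 0.5710 0.8210 0.0000; 0.0000 0.0000 1.0000], t=(0.3765, 0.6371, 0.0000)
after S1 (triangulate): (0.8363, 0.4491, 1.2117)
after S2 (kf_track): (-1.1039, -0.6789, 0.8848)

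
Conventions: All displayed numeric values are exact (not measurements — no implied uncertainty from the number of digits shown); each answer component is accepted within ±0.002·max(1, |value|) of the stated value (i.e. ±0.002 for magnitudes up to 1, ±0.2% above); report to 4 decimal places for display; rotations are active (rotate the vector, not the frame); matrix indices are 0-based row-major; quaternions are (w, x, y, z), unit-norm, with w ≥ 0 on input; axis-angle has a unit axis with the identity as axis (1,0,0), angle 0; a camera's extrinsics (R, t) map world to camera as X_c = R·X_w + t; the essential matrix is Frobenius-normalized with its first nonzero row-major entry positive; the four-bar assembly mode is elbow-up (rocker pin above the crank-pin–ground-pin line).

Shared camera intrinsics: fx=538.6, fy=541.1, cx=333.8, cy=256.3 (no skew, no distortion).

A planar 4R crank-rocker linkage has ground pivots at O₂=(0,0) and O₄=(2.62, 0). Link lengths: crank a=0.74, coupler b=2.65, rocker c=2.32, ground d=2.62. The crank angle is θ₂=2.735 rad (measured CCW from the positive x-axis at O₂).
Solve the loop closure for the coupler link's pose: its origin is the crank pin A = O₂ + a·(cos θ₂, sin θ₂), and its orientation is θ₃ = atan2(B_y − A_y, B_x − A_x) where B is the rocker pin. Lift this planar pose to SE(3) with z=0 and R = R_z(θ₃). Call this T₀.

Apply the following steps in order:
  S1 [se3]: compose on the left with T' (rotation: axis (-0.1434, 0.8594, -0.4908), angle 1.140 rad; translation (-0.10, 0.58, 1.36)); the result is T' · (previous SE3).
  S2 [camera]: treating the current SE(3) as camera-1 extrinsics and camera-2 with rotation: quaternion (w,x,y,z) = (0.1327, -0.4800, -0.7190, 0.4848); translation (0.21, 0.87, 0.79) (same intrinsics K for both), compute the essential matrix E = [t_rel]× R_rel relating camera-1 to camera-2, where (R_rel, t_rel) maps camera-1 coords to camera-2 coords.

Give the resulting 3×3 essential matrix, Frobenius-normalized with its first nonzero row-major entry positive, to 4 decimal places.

matrix = [0.3004 0.5144 -0.3173; 0.4742 -0.0761 -0.0192; -0.4227 0.3427 -0.1319]

source (fourbar_fk): coupler pose = R=[0.7771 -0.6294 0.0000; 0.6294 0.7771 0.0000; 0.0000 0.0000 1.0000], t=(-0.6797, 0.2927, 0.0000)
after S1 (compose_se3): R=[0.5693 0.0204 0.8219; 0.1312 0.9846 -0.1154; -0.8116 0.1735 0.5579], t=(-0.2825, 1.1800, 1.7529)
after S2 (essential): [0.3004 0.5144 -0.3173; 0.4742 -0.0761 -0.0192; -0.4227 0.3427 -0.1319]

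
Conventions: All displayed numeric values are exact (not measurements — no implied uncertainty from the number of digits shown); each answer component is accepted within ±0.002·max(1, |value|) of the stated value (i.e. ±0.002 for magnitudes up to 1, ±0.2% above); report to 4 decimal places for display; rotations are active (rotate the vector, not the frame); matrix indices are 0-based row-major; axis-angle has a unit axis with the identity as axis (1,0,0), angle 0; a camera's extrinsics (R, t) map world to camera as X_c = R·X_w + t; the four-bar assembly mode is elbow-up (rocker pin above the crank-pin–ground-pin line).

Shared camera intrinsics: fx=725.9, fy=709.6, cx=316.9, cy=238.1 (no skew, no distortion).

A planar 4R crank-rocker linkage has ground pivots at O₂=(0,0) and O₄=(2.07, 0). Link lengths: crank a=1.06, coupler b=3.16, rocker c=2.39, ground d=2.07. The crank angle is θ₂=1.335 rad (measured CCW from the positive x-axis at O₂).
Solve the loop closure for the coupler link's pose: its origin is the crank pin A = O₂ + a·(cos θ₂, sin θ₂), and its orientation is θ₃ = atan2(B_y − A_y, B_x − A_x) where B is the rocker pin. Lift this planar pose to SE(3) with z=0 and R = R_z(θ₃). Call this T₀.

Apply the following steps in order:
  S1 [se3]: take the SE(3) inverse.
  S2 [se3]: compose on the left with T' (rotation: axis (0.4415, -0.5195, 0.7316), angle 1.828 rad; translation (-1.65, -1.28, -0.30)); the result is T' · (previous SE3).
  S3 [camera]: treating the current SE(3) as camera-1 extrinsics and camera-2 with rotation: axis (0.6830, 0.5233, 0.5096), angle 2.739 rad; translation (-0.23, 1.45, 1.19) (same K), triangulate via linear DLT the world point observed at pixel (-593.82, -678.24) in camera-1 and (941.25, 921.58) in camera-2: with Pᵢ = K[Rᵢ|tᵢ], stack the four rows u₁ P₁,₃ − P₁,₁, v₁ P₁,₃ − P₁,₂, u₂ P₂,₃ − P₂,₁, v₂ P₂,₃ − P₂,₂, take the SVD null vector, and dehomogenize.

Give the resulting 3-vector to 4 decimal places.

source (fourbar_fk): coupler pose = R=[0.9418 -0.3362 0.0000; 0.3362 0.9418 0.0000; 0.0000 0.0000 1.0000], t=(0.2476, 1.0307, 0.0000)
after S1 (invert_se3): R=[0.9418 0.3362 0.0000; -0.3362 0.9418 0.0000; 0.0000 0.0000 1.0000], t=(-0.5797, -0.8874, 0.0000)
after S2 (compose_se3): R=[0.3253 -0.9406 -0.0972; 0.3671 0.2204 -0.9037; 0.8715 0.2583 0.4170], t=(-0.7611, -1.5980, -0.7820)
after S3 (triangulate): (1.4969, 1.8646, 1.8041)

result = (1.4969, 1.8646, 1.8041)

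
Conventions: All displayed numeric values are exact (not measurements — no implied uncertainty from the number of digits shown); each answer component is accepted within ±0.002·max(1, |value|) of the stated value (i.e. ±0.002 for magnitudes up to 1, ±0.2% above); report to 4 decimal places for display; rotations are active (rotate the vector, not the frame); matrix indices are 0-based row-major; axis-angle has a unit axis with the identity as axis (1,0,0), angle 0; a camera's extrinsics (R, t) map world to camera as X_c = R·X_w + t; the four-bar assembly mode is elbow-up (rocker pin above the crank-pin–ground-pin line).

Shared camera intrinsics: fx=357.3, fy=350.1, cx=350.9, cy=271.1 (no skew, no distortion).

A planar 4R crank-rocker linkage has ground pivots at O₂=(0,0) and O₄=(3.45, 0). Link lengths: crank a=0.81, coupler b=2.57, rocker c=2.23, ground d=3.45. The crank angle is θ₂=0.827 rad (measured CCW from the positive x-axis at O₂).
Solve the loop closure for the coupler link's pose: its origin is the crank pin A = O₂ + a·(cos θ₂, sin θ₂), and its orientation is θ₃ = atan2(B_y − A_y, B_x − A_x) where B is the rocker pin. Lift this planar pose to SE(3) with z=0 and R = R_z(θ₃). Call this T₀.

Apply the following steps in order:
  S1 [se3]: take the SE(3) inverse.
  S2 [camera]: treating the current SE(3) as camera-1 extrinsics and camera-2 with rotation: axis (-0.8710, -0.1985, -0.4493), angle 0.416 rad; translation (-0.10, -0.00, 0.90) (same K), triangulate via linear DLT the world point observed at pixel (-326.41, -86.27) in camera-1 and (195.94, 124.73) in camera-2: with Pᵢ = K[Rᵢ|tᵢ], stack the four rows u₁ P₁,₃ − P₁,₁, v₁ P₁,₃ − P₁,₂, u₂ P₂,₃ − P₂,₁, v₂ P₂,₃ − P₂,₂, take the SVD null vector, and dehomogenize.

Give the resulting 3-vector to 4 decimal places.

source (fourbar_fk): coupler pose = R=[0.8164 -0.5775 0.0000; 0.5775 0.8164 0.0000; 0.0000 0.0000 1.0000], t=(0.5484, 0.5961, 0.0000)
after S1 (invert_se3): R=[0.8164 0.5775 0.0000; -0.5775 0.8164 0.0000; 0.0000 0.0000 1.0000], t=(-0.7920, -0.1699, 0.0000)
after S2 (triangulate): (-0.6279, -1.7711, 1.2278)

result = (-0.6279, -1.7711, 1.2278)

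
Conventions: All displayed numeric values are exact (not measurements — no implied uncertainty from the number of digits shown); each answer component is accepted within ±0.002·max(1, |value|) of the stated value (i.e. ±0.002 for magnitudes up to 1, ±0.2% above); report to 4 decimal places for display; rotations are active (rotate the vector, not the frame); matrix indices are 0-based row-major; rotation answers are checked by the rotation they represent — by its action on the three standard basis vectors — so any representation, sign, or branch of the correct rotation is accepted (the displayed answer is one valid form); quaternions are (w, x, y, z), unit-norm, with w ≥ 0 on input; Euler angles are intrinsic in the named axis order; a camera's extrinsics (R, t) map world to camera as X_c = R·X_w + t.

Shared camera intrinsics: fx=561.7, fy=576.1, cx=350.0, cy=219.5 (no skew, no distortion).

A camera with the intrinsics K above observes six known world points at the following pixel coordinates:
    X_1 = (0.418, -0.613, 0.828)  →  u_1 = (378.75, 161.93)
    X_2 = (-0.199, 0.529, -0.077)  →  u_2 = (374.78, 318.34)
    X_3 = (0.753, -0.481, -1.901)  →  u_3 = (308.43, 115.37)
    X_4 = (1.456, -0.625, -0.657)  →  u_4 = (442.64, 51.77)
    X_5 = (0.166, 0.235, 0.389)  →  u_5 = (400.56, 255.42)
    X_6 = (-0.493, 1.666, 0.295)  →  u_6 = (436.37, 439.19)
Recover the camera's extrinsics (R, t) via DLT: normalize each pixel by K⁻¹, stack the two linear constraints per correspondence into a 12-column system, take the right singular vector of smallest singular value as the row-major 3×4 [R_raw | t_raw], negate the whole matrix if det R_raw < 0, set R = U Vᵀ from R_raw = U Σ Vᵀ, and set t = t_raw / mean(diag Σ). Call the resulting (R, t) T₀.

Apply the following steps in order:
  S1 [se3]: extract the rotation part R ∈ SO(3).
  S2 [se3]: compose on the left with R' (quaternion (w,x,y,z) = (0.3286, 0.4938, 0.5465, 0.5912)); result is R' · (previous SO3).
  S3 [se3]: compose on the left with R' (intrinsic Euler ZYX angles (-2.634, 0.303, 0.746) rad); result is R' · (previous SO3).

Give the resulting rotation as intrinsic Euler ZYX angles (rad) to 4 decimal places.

rotation (euler_zyx) = (-0.5210, -0.3833, 1.4643)

source (pnp_recover): camera pose = R=[0.7591 0.5792 0.2972; -0.5927 0.8037 -0.0522; -0.2691 -0.1366 0.9534], t=(0.0700, 0.2400, 4.6798)
after S1 (rot_of_se3): [0.7591 0.5792 0.2972; -0.5927 0.8037 -0.0522; -0.2691 -0.1366 0.9534]
after S2 (compose_so3): [-0.5684 -0.1789 0.8031; 0.7288 0.3436 0.5923; -0.3819 0.9219 -0.0649]
after S3 (compose_so3): [0.8044 -0.2696 -0.5294; -0.4616 0.2773 -0.8426; 0.3740 0.9222 0.0986]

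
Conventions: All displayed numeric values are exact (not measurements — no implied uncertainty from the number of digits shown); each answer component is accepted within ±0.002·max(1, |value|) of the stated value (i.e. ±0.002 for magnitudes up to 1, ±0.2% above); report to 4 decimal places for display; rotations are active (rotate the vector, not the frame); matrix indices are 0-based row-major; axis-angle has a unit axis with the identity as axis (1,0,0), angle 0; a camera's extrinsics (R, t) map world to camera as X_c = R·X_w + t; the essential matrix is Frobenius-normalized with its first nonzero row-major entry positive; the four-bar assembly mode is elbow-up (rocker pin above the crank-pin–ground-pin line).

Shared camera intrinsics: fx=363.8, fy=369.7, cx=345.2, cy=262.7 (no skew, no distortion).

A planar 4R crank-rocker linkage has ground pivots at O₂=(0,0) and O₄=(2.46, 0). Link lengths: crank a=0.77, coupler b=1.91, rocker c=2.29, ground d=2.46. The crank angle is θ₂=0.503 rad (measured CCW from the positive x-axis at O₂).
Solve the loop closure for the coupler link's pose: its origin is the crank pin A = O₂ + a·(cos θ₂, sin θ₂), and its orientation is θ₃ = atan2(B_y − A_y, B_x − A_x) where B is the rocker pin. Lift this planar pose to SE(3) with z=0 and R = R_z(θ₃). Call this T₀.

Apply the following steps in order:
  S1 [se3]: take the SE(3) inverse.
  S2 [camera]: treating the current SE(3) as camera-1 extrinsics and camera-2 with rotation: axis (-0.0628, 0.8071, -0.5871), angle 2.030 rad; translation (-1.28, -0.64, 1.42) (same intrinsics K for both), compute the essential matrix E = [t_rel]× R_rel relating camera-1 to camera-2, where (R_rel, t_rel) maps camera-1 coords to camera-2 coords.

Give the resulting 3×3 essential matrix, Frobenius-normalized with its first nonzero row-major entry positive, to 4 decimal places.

source (fourbar_fk): coupler pose = R=[0.4402 -0.8979 0.0000; 0.8979 0.4402 0.0000; 0.0000 0.0000 1.0000], t=(0.6746, 0.3712, 0.0000)
after S1 (invert_se3): R=[0.4402 0.8979 0.0000; -0.8979 0.4402 -0.0000; 0.0000 0.0000 1.0000], t=(-0.6303, 0.4423, 0.0000)
after S2 (essential): [0.2763 -0.3012 0.1535; -0.4751 0.3158 0.2429; -0.0285 -0.2196 0.6131]

matrix = [0.2763 -0.3012 0.1535; -0.4751 0.3158 0.2429; -0.0285 -0.2196 0.6131]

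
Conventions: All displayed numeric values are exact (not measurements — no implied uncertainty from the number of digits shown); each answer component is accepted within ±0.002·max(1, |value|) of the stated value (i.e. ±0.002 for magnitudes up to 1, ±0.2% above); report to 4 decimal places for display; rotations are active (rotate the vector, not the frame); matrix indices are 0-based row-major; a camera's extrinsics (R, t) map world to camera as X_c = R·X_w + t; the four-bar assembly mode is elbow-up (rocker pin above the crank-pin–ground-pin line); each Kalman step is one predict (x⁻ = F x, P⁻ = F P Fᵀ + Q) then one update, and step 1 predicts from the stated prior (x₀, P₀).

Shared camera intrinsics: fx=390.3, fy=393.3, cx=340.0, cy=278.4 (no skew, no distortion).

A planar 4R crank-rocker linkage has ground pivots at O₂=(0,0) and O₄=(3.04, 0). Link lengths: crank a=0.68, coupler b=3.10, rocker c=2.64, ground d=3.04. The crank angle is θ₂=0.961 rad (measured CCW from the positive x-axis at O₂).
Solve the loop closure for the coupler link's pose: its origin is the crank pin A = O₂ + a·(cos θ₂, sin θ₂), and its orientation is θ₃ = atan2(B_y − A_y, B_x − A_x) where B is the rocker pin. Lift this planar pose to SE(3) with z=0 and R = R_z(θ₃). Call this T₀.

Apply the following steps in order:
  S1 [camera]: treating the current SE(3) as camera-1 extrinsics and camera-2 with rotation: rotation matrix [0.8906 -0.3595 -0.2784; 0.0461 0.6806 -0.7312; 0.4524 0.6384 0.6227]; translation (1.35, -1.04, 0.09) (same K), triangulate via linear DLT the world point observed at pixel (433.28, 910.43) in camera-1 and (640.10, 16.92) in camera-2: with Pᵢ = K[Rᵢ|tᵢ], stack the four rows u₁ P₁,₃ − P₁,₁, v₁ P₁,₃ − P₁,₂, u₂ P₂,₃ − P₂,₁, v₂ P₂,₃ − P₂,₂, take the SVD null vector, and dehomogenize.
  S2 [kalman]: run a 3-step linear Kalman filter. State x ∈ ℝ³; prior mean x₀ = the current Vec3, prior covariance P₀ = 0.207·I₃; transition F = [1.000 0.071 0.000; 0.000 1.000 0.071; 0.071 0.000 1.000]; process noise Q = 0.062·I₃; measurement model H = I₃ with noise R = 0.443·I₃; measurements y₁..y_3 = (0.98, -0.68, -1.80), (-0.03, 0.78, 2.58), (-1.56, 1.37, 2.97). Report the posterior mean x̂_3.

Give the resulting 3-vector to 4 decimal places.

source (fourbar_fk): coupler pose = R=[0.7469 -0.6649 0.0000; 0.6649 0.7469 0.0000; 0.0000 0.0000 1.0000], t=(0.3894, 0.5574, 0.0000)
after S1 (triangulate): (0.7012, 0.9806, 1.0928)
after S2 (kf_track): (-0.0417, 0.8493, 1.5888)

result = (-0.0417, 0.8493, 1.5888)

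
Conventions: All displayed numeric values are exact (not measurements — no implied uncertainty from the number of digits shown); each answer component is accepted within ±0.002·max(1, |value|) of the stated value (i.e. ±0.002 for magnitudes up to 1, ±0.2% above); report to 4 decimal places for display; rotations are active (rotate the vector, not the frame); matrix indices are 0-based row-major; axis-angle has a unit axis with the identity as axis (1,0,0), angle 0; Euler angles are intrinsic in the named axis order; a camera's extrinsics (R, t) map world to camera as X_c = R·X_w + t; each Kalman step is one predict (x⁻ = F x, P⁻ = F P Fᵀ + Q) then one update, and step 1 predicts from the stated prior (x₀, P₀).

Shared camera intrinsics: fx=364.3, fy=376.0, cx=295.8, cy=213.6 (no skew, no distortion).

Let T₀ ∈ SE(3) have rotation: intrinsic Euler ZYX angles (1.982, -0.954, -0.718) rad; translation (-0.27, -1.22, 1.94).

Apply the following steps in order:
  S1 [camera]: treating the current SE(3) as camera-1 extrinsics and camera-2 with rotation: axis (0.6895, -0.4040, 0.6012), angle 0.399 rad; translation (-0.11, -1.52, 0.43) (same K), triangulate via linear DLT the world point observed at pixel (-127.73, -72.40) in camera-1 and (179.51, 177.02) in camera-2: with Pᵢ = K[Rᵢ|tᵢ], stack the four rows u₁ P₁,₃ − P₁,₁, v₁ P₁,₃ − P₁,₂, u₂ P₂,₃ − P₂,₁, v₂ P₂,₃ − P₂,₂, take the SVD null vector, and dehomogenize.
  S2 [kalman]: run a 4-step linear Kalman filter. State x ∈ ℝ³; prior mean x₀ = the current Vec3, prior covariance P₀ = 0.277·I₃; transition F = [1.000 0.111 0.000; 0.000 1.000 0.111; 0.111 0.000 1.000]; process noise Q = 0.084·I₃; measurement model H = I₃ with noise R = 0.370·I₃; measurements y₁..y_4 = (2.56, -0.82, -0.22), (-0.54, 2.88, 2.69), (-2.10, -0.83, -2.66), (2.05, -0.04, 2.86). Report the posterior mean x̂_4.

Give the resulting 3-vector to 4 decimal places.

result = (0.6090, 0.4133, 0.9132)

after S1 (triangulate): (0.1552, 1.6177, 0.5554)
after S2 (kf_track): (0.6090, 0.4133, 0.9132)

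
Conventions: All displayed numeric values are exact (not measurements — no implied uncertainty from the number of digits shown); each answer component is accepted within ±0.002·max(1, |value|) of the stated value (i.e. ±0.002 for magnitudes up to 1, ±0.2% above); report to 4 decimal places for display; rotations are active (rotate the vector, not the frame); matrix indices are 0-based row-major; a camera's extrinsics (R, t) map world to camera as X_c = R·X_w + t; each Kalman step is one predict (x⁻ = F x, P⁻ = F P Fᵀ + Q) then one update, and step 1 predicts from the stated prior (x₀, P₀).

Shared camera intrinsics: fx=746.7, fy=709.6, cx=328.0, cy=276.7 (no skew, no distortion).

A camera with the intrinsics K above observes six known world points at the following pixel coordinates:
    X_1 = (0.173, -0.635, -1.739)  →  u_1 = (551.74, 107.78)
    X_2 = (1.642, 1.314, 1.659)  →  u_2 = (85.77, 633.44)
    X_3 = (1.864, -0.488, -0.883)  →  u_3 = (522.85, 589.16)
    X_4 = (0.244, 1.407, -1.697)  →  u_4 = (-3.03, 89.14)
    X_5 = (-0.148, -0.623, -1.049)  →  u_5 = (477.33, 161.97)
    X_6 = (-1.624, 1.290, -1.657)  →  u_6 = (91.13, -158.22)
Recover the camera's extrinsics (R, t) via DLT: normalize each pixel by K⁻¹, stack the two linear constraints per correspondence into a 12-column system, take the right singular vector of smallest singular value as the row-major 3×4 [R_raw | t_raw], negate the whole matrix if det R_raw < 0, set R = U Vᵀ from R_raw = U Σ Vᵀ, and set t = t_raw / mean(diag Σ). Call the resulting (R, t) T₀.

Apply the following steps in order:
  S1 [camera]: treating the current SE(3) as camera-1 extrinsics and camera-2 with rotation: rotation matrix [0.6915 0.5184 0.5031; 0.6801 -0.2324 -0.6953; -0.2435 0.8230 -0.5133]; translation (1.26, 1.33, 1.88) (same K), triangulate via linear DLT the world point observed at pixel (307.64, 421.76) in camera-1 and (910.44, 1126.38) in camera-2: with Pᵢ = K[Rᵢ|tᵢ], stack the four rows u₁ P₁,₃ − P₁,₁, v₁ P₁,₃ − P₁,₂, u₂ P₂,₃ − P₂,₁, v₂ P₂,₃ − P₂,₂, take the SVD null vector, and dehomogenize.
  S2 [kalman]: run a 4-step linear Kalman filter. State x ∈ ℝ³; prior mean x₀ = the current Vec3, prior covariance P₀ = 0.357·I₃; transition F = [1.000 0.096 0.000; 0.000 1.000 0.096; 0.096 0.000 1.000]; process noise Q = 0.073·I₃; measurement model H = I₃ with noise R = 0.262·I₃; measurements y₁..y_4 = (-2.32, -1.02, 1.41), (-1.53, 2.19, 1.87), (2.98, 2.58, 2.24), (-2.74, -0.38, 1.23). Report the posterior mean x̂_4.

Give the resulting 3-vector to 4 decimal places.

result = (-0.6814, 0.8561, 1.4047)

source (pnp_recover): camera pose = R=[0.0645 -0.9851 -0.1597; 0.8403 -0.0327 0.5411; -0.5382 -0.1691 0.8257], t=(-0.0400, 0.0800, 4.3400)
after S1 (triangulate): (1.2060, 0.2663, -0.9117)
after S2 (kf_track): (-0.6814, 0.8561, 1.4047)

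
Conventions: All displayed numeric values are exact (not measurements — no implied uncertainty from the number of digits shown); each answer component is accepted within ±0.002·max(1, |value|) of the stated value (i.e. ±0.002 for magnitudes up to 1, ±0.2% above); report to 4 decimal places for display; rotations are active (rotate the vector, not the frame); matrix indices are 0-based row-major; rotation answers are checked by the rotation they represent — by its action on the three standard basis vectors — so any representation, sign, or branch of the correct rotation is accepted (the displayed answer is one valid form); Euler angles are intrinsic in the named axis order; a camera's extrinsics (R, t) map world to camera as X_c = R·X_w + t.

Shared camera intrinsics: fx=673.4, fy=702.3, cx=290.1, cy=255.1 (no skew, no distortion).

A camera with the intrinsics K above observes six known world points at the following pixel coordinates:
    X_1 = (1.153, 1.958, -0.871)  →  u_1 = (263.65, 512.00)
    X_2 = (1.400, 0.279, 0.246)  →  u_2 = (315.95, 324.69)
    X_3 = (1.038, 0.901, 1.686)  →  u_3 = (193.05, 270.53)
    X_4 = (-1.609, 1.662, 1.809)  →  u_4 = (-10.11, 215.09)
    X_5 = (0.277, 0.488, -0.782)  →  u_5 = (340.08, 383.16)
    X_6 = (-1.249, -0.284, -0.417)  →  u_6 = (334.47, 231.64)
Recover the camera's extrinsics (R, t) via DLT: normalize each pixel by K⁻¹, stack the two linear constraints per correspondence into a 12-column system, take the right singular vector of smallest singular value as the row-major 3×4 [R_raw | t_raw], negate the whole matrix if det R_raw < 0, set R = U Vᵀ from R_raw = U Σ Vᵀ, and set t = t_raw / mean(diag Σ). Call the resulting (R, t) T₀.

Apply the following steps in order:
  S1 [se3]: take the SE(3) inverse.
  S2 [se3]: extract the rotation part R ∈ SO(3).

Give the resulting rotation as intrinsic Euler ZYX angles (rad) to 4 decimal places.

rotation (euler_zyx) = (-1.1801, 0.6838, -0.9274)

source (pnp_recover): camera pose = R=[0.2952 -0.7167 -0.6318; 0.3622 0.6958 -0.6202; 0.8841 -0.0458 0.4650], t=(0.2400, 0.2200, 6.4200)
after S1 (invert_se3): R=[0.2952 0.3622 0.8841; -0.7167 0.6958 -0.0458; -0.6318 -0.6202 0.4650], t=(-5.8265, 0.3129, -2.6974)
after S2 (rot_of_se3): [0.2952 0.3622 0.8841; -0.7167 0.6958 -0.0458; -0.6318 -0.6202 0.4650]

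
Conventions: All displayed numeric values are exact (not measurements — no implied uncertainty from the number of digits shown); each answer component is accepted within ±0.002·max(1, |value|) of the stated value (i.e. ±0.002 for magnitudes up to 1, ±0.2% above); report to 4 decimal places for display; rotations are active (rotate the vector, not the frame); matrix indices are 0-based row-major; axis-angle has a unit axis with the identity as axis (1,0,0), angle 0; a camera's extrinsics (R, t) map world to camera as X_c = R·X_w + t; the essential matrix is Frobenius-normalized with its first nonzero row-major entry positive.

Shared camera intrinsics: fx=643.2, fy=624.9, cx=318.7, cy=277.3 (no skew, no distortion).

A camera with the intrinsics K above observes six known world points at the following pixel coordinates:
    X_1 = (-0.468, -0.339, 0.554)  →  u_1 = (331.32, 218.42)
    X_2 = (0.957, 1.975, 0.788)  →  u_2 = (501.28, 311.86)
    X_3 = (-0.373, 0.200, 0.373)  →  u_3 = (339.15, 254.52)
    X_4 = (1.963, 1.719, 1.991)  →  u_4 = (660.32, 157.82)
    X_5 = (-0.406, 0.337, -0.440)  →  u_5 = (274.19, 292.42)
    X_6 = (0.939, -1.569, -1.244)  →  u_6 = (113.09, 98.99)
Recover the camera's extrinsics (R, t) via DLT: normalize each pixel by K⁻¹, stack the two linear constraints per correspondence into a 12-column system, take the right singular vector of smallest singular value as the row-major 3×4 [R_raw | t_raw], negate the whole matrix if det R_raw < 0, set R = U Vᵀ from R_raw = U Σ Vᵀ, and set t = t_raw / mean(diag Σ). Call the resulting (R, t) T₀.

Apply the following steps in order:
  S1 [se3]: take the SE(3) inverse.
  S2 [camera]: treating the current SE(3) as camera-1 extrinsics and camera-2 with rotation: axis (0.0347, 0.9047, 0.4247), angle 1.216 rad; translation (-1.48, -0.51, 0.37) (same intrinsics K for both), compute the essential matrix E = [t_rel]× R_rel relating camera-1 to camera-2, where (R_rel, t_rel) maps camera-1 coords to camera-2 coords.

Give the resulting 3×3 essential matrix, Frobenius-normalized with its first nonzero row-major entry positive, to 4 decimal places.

matrix = [0.2502 -0.3589 -0.0950; 0.0884 -0.0408 0.6983; -0.3188 0.4470 0.0321]

source (pnp_recover): camera pose = R=[0.0413 0.4355 0.8992; -0.5281 0.7735 -0.3504; -0.8482 -0.4604 0.2619], t=(-0.1899, -0.4698, 6.5085)
after S1 (invert_se3): R=[0.0413 -0.5281 -0.8482; 0.4355 0.7735 -0.4604; 0.8992 -0.3504 0.2619], t=(5.2801, 3.4426, -1.6988)
after S2 (essential): [0.2502 -0.3589 -0.0950; 0.0884 -0.0408 0.6983; -0.3188 0.4470 0.0321]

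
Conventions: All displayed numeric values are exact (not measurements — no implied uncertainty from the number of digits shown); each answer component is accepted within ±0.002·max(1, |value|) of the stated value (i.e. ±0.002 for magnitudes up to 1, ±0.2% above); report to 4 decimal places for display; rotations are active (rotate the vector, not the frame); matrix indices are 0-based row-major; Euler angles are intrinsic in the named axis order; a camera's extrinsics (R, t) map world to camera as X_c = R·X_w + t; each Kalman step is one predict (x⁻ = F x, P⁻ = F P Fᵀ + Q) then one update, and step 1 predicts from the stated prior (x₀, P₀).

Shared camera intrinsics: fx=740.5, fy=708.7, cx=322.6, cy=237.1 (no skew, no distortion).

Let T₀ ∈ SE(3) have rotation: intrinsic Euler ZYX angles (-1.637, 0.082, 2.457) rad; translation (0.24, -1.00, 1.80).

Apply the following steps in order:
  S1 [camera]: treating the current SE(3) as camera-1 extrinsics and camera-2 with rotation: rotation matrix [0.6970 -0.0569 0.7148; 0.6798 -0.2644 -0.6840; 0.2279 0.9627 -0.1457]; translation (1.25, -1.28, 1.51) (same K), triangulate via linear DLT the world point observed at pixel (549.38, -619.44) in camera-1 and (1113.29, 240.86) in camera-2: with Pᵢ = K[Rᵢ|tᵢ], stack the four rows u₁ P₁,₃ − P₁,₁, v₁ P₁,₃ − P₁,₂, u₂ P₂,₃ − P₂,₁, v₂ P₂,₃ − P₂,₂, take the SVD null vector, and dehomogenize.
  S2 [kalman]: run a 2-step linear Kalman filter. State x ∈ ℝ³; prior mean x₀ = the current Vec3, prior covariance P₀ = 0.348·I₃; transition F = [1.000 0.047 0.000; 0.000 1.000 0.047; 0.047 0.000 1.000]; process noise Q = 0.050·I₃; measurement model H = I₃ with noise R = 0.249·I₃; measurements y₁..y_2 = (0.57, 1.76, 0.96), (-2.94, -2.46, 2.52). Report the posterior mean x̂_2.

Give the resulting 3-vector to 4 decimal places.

after S1 (triangulate): (1.3277, -0.1771, -0.4965)
after S2 (kf_track): (-0.8220, -0.5588, 1.3103)

result = (-0.8220, -0.5588, 1.3103)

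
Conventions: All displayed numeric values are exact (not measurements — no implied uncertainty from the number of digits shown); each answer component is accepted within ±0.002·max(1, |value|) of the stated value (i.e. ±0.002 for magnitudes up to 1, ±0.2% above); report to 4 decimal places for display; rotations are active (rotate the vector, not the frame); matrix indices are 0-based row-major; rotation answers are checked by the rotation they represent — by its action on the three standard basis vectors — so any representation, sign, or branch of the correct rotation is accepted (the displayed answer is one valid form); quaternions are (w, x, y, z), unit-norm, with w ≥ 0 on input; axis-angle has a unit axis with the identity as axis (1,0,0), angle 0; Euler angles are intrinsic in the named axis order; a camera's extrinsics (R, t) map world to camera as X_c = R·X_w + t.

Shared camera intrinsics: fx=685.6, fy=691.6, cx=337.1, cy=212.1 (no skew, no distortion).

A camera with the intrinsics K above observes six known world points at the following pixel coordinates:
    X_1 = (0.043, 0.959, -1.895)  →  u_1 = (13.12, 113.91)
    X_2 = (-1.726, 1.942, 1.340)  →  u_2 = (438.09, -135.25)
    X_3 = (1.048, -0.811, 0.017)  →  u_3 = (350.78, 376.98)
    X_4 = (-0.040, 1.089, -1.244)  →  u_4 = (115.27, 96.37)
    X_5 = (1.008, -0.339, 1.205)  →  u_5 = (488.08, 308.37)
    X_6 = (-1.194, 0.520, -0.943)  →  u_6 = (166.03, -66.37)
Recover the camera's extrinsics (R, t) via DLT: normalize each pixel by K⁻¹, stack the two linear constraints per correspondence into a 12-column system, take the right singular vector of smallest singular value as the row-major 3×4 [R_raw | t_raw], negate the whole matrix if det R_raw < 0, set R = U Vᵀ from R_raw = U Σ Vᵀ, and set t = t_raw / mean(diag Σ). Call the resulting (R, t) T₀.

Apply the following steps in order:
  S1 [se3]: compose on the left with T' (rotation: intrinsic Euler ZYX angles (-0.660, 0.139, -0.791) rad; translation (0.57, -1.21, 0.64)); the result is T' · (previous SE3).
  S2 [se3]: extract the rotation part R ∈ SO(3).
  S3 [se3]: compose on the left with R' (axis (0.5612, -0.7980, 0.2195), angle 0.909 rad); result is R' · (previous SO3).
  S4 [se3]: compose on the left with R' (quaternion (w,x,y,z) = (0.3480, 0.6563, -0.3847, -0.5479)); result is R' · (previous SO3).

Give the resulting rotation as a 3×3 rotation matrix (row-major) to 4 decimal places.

source (pnp_recover): camera pose = R=[-0.1100 -0.2977 0.9483; 0.8854 -0.4628 -0.0426; 0.4516 0.8349 0.3145], t=(-0.0600, -0.3200, 4.3202)
after S1 (compose_se3): R=[0.4583 0.0318 0.8882; 0.8388 0.3149 -0.4441; -0.2938 0.9486 0.1176], t=(2.6259, 0.7981, 3.8820)
after S2 (rot_of_se3): [0.4583 0.0318 0.8882; 0.8388 0.3149 -0.4441; -0.2938 0.9486 0.1176]
after S3 (compose_so3): [0.2183 -0.6376 0.7388; 0.8716 -0.2132 -0.4415; 0.4390 0.7403 0.5092]
after S4 (compose_so3): [-0.5184 -0.7703 -0.3714; -0.6114 0.6375 -0.4688; 0.5979 -0.0160 -0.8014]

rotation (matrix) = ((-0.5184, -0.7703, -0.3714), (-0.6114, 0.6375, -0.4688), (0.5979, -0.0160, -0.8014))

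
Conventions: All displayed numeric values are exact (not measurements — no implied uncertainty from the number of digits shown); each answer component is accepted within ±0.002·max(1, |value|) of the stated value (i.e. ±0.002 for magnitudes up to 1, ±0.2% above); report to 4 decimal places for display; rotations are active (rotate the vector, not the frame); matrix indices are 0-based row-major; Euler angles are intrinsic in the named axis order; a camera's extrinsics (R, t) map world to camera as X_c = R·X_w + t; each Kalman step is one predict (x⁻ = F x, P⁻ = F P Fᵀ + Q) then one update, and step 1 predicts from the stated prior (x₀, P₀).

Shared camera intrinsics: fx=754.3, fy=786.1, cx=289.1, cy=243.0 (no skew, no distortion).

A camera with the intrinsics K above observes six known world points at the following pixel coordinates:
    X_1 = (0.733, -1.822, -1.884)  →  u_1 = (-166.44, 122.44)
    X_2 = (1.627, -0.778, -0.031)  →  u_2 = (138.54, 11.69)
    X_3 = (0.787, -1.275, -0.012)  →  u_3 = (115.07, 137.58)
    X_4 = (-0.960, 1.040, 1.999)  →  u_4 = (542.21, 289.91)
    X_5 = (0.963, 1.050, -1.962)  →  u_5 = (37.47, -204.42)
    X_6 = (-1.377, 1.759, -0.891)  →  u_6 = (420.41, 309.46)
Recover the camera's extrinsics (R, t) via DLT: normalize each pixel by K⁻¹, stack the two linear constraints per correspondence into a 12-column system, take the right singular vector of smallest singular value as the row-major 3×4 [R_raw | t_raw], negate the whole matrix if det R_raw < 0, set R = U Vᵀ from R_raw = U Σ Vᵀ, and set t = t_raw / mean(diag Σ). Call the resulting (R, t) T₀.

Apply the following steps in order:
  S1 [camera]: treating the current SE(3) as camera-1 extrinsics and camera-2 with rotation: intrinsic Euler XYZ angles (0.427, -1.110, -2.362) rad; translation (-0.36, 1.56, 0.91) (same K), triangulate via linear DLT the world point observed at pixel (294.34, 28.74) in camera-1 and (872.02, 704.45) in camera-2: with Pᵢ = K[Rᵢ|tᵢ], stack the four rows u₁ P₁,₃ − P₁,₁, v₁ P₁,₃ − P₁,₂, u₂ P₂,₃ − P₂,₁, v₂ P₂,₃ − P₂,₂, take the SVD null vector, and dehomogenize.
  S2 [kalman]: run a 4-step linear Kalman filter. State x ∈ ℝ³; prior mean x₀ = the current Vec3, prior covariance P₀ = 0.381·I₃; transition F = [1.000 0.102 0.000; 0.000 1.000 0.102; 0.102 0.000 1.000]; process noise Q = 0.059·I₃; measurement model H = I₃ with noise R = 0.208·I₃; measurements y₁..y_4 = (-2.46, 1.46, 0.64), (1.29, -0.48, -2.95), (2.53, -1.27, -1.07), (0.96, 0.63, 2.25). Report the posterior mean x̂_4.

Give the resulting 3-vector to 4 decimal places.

source (pnp_recover): camera pose = R=[-0.1593 0.7177 0.6779; -0.9499 -0.2984 0.0927; 0.2688 -0.6292 0.7293], t=(-0.3601, -0.4500, 5.0995)
after S1 (triangulate): (0.1503, 1.2649, -0.7336)
after S2 (kf_track): (1.0646, 0.0846, 0.2993)

result = (1.0646, 0.0846, 0.2993)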